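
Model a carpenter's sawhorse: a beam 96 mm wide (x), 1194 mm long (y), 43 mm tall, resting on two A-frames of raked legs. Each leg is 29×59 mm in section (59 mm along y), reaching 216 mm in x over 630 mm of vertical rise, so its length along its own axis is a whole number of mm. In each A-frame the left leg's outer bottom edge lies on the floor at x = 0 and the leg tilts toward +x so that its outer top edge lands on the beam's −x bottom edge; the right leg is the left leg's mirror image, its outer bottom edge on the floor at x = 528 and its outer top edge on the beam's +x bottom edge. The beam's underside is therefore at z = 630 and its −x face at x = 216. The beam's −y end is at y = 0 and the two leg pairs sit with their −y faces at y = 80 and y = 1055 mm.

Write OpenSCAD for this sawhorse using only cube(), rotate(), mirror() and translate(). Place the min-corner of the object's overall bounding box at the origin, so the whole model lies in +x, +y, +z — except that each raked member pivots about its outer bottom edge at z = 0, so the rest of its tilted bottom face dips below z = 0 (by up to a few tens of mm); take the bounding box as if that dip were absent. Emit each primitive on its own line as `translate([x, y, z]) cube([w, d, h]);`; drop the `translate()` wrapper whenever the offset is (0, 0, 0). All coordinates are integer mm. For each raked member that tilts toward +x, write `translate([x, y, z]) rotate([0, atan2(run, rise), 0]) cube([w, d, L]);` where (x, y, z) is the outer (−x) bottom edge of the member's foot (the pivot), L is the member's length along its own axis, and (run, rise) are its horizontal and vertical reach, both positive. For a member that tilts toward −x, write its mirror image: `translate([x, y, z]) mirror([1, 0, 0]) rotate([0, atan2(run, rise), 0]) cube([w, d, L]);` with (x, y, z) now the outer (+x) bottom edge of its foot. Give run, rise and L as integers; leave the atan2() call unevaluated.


translate([216, 0, 630]) cube([96, 1194, 43]);
translate([0, 80, 0]) rotate([0, atan2(216, 630), 0]) cube([29, 59, 666]);
translate([528, 80, 0]) mirror([1, 0, 0]) rotate([0, atan2(216, 630), 0]) cube([29, 59, 666]);
translate([0, 1055, 0]) rotate([0, atan2(216, 630), 0]) cube([29, 59, 666]);
translate([528, 1055, 0]) mirror([1, 0, 0]) rotate([0, atan2(216, 630), 0]) cube([29, 59, 666]);


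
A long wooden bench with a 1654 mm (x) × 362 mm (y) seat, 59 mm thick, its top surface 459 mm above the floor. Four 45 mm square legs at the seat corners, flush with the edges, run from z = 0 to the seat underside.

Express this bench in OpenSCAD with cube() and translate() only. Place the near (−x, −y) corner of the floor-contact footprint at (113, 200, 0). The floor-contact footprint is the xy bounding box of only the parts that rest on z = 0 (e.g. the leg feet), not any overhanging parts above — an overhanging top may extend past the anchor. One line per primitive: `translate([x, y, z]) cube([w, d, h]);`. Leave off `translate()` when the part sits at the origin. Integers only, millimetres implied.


// leg_h = 459 − 59 = 400
translate([113, 200, 400]) cube([1654, 362, 59]);
translate([113, 200, 0]) cube([45, 45, 400]);
translate([113, 517, 0]) cube([45, 45, 400]);
translate([1722, 200, 0]) cube([45, 45, 400]);
translate([1722, 517, 0]) cube([45, 45, 400]);


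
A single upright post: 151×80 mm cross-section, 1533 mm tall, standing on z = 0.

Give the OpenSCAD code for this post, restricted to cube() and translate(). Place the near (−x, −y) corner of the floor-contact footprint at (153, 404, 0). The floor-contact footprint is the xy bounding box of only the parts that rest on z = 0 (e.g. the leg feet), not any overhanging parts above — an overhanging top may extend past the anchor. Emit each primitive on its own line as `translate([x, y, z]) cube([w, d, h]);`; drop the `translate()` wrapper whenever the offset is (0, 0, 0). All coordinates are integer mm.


translate([153, 404, 0]) cube([151, 80, 1533]);


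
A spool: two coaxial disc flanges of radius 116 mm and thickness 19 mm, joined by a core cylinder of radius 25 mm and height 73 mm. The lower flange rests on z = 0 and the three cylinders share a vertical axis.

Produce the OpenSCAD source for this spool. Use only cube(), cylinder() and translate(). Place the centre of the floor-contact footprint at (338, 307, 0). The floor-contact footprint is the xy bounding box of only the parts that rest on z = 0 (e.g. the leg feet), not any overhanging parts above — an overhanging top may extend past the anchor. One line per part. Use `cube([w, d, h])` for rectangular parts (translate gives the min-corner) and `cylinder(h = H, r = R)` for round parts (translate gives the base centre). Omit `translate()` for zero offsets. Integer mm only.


translate([338, 307, 0]) cylinder(h = 19, r = 116);
translate([338, 307, 19]) cylinder(h = 73, r = 25);
translate([338, 307, 92]) cylinder(h = 19, r = 116);


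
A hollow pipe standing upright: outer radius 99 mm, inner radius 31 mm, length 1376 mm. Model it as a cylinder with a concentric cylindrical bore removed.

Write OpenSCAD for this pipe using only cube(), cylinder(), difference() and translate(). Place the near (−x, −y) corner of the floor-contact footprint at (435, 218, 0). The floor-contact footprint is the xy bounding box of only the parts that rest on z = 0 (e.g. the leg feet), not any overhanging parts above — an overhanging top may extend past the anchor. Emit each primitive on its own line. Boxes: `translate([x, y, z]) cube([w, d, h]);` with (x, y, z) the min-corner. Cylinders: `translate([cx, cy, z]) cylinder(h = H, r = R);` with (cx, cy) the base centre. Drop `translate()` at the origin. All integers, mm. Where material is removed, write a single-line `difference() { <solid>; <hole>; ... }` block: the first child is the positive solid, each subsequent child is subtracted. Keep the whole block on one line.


difference() { translate([534, 317, 0]) cylinder(h = 1376, r = 99); translate([534, 317, 0]) cylinder(h = 1376, r = 31); }


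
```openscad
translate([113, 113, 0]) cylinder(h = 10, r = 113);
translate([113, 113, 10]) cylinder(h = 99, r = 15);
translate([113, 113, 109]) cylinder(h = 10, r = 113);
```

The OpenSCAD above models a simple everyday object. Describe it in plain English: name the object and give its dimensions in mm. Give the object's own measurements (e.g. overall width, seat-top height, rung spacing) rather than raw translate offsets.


A spool: two coaxial disc flanges of radius 113 mm and thickness 10 mm, joined by a core cylinder of radius 15 mm and height 99 mm. The lower flange rests on z = 0 and the three cylinders share a vertical axis.


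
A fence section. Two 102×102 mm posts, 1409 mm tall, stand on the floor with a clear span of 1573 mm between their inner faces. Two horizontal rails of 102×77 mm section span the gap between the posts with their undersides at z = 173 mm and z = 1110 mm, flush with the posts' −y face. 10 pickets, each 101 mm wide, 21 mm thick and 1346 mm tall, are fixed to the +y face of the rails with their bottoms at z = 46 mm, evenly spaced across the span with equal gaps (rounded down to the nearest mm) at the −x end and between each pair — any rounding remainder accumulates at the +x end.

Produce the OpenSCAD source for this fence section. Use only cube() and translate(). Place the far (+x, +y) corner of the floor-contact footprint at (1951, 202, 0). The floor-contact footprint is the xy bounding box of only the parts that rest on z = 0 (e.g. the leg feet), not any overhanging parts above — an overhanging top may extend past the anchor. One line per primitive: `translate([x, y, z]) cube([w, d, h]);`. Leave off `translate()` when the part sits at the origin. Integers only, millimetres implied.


translate([174, 100, 0]) cube([102, 102, 1409]);
translate([1849, 100, 0]) cube([102, 102, 1409]);
translate([276, 100, 173]) cube([1573, 102, 77]);
translate([276, 100, 1110]) cube([1573, 102, 77]);
translate([327, 202, 46]) cube([101, 21, 1346]);
translate([479, 202, 46]) cube([101, 21, 1346]);
translate([631, 202, 46]) cube([101, 21, 1346]);
translate([783, 202, 46]) cube([101, 21, 1346]);
translate([935, 202, 46]) cube([101, 21, 1346]);
translate([1087, 202, 46]) cube([101, 21, 1346]);
translate([1239, 202, 46]) cube([101, 21, 1346]);
translate([1391, 202, 46]) cube([101, 21, 1346]);
translate([1543, 202, 46]) cube([101, 21, 1346]);
translate([1695, 202, 46]) cube([101, 21, 1346]);


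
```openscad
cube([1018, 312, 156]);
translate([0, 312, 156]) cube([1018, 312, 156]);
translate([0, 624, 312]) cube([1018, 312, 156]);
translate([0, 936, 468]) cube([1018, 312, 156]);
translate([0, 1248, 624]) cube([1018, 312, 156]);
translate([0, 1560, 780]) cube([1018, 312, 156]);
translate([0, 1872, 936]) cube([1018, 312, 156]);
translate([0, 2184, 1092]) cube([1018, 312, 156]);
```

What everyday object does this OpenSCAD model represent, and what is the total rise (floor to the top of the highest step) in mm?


A staircase. The total rise is 1248 mm.

8 identical blocks, each offset up and back from the previous — a staircase. Each step is 156 mm tall and there are 8 of them, so the total rise is 8 × 156 = 1248 mm.


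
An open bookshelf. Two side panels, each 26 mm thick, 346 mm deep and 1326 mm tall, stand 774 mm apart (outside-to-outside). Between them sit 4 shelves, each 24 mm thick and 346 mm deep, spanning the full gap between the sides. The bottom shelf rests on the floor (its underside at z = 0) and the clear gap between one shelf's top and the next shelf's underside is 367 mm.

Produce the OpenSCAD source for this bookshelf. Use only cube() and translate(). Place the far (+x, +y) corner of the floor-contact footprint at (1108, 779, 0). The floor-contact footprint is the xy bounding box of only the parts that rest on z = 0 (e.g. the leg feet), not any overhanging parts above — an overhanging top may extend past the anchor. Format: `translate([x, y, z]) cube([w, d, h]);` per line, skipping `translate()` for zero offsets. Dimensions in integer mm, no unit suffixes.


translate([334, 433, 0]) cube([26, 346, 1326]);
translate([1082, 433, 0]) cube([26, 346, 1326]);
translate([360, 433, 0]) cube([722, 346, 24]);
translate([360, 433, 391]) cube([722, 346, 24]);
translate([360, 433, 782]) cube([722, 346, 24]);
translate([360, 433, 1173]) cube([722, 346, 24]);


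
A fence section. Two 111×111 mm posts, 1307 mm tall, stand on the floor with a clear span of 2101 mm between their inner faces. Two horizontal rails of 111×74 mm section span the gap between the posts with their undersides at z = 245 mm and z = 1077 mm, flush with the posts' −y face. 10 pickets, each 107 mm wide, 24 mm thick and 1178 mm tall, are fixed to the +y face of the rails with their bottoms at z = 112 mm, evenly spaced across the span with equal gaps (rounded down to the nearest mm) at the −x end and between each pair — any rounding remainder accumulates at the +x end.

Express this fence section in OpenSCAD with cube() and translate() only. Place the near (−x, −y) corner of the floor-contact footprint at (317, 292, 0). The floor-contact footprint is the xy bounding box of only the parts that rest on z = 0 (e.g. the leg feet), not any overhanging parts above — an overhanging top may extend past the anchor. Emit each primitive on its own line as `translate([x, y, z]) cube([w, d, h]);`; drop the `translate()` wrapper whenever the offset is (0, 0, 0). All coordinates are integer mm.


translate([317, 292, 0]) cube([111, 111, 1307]);
translate([2529, 292, 0]) cube([111, 111, 1307]);
translate([428, 292, 245]) cube([2101, 111, 74]);
translate([428, 292, 1077]) cube([2101, 111, 74]);
translate([521, 403, 112]) cube([107, 24, 1178]);
translate([721, 403, 112]) cube([107, 24, 1178]);
translate([921, 403, 112]) cube([107, 24, 1178]);
translate([1121, 403, 112]) cube([107, 24, 1178]);
translate([1321, 403, 112]) cube([107, 24, 1178]);
translate([1521, 403, 112]) cube([107, 24, 1178]);
translate([1721, 403, 112]) cube([107, 24, 1178]);
translate([1921, 403, 112]) cube([107, 24, 1178]);
translate([2121, 403, 112]) cube([107, 24, 1178]);
translate([2321, 403, 112]) cube([107, 24, 1178]);


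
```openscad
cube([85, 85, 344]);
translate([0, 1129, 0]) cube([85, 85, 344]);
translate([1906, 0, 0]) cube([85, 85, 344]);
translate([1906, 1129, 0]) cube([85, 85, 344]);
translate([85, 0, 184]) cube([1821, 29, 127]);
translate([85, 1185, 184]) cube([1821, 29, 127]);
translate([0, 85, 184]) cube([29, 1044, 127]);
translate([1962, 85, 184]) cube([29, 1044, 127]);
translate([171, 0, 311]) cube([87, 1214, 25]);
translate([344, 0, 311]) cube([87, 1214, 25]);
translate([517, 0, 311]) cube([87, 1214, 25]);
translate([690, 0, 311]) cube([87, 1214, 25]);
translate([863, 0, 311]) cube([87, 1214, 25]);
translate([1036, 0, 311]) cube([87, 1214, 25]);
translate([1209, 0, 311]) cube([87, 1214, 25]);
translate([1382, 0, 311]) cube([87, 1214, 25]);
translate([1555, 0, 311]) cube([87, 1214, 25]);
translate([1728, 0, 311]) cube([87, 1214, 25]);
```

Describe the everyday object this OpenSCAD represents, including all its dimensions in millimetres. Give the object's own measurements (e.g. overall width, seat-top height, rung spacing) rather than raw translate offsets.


A bed frame 1991 mm long (x) by 1214 mm wide (y). Four 85×85 mm corner posts, 344 mm tall, at the corners of the footprint. Four rails of 29 mm thickness and 127 mm height run between adjacent posts with their undersides at z = 184 mm, their outer faces flush with the outside of the frame (the two x-running rails run between the posts' inner faces; the two y-running rails run between the posts' inner faces). 10 slats, each 87 mm wide (x) and 25 mm thick, lie across the top of the two x-running rails, running the full 1214 mm width of the frame in y; along x they sit between the end posts with a 86 mm gap after the −x posts and between neighbouring slats, leaving 91 mm before the +x posts.


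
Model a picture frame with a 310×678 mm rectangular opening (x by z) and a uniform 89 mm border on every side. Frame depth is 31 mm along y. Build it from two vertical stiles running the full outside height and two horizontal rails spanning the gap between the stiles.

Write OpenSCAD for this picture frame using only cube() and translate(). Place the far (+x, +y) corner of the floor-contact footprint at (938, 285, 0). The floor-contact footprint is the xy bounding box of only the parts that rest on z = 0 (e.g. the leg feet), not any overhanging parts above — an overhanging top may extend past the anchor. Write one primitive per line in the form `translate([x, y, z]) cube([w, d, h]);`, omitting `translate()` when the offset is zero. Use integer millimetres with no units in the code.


translate([450, 254, 0]) cube([89, 31, 856]);
translate([849, 254, 0]) cube([89, 31, 856]);
translate([539, 254, 0]) cube([310, 31, 89]);
translate([539, 254, 767]) cube([310, 31, 89]);


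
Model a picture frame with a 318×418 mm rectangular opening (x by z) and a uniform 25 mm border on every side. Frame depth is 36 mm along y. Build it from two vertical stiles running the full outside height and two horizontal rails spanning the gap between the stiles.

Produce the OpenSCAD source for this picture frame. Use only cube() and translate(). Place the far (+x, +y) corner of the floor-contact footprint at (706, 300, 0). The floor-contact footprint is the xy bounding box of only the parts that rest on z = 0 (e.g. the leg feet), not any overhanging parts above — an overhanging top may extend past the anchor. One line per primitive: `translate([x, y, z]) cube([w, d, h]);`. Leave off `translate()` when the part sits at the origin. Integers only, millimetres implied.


translate([338, 264, 0]) cube([25, 36, 468]);
translate([681, 264, 0]) cube([25, 36, 468]);
translate([363, 264, 0]) cube([318, 36, 25]);
translate([363, 264, 443]) cube([318, 36, 25]);


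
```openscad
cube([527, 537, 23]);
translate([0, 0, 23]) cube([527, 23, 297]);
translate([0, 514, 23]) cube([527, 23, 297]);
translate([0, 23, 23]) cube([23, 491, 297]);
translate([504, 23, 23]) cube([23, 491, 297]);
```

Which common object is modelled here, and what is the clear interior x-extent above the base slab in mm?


An open box. The internal width is 481 mm.

A 527×537 base slab with four walls standing on it — an open box. The base is 527 mm wide and the walls are 23 mm thick, so the internal width is 527 − 2 × 23 = 481 mm.


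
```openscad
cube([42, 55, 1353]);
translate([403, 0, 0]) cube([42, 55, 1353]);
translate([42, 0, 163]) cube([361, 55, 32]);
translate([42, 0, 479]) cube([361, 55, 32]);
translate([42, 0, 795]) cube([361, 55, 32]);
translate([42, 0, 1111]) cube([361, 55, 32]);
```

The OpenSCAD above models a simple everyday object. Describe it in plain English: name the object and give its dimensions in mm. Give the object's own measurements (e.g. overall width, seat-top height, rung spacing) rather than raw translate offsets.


A straight ladder. Two 42×55 mm vertical rails, 1353 mm tall, stand 445 mm apart (outside-to-outside) with their front faces coplanar on the −y side. 4 rungs, each 55 mm deep and 32 mm tall, span between the inner faces of the rails, front faces flush with the rails. The lowest rung's underside is at z = 163 mm and rungs are spaced 316 mm apart (underside to underside).


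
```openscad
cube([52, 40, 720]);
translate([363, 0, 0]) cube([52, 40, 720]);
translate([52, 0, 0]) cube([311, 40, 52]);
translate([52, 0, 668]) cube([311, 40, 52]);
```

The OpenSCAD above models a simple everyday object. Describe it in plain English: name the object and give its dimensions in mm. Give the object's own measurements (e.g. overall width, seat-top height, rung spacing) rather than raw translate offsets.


A rectangular picture frame lying in the x–z plane (depth along y). The opening is 311 mm wide (x) by 616 mm tall (z), surrounded by a border 52 mm wide on all four sides. The frame is 40 mm deep and is made of two full-height vertical stiles with two horizontal rails fitted between them.


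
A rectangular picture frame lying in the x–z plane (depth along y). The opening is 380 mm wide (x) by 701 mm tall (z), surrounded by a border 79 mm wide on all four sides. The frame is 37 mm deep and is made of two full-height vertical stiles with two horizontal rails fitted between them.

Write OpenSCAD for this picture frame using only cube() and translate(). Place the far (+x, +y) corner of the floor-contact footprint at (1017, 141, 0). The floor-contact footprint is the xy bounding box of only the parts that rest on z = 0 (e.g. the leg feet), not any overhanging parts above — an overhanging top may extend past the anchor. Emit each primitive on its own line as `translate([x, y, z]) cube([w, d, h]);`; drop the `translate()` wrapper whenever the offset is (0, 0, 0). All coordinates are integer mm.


translate([479, 104, 0]) cube([79, 37, 859]);
translate([938, 104, 0]) cube([79, 37, 859]);
translate([558, 104, 0]) cube([380, 37, 79]);
translate([558, 104, 780]) cube([380, 37, 79]);


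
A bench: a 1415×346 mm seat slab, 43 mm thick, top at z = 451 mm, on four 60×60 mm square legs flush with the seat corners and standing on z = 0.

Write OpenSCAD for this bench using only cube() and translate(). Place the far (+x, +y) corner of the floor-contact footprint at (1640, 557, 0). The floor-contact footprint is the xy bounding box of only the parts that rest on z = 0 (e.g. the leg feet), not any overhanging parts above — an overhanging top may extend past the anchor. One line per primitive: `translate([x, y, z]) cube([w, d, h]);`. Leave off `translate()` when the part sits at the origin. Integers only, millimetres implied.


// leg_h = 451 − 43 = 408
translate([225, 211, 408]) cube([1415, 346, 43]);
translate([225, 211, 0]) cube([60, 60, 408]);
translate([225, 497, 0]) cube([60, 60, 408]);
translate([1580, 211, 0]) cube([60, 60, 408]);
translate([1580, 497, 0]) cube([60, 60, 408]);


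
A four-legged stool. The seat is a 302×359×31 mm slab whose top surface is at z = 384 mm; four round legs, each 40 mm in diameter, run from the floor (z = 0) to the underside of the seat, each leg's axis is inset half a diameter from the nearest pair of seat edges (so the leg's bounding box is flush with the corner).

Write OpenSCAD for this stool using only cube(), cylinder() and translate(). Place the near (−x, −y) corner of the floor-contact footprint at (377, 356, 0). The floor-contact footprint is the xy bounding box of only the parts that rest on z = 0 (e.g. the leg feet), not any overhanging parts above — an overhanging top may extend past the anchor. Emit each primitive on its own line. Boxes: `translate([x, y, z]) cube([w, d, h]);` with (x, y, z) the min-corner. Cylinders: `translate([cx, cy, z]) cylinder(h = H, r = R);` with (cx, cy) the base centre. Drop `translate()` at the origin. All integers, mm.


translate([377, 356, 353]) cube([302, 359, 31]);
translate([397, 376, 0]) cylinder(h = 353, r = 20);
translate([659, 376, 0]) cylinder(h = 353, r = 20);
translate([397, 695, 0]) cylinder(h = 353, r = 20);
translate([659, 695, 0]) cylinder(h = 353, r = 20);


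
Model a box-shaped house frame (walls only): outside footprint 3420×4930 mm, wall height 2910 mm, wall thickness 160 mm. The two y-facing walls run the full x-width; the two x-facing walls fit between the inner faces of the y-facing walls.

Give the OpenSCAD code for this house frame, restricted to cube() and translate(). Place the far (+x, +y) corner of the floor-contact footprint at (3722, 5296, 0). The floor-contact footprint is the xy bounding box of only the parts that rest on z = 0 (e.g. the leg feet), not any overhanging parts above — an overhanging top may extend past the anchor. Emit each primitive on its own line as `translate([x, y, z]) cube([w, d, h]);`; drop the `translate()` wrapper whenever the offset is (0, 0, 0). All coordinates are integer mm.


translate([302, 366, 0]) cube([3420, 160, 2910]);
translate([302, 5136, 0]) cube([3420, 160, 2910]);
translate([302, 526, 0]) cube([160, 4610, 2910]);
translate([3562, 526, 0]) cube([160, 4610, 2910]);


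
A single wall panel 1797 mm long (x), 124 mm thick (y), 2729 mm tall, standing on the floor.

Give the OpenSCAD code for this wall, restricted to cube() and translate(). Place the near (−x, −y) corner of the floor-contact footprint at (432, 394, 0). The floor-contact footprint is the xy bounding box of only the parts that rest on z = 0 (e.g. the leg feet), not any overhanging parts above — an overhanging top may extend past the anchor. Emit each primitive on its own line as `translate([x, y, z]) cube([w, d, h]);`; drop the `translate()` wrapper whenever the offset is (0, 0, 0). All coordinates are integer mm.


translate([432, 394, 0]) cube([1797, 124, 2729]);


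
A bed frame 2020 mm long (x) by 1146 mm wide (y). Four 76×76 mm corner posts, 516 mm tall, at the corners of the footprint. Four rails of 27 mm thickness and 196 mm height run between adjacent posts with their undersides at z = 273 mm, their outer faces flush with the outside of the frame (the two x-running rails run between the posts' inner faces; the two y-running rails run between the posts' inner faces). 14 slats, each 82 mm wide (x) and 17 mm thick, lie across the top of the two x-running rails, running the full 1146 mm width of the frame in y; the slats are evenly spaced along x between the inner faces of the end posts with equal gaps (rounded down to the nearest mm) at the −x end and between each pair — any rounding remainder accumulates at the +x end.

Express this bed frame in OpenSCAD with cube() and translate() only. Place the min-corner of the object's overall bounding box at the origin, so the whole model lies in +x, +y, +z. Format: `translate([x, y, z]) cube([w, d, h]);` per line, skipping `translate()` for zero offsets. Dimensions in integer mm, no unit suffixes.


cube([76, 76, 516]);
translate([0, 1070, 0]) cube([76, 76, 516]);
translate([1944, 0, 0]) cube([76, 76, 516]);
translate([1944, 1070, 0]) cube([76, 76, 516]);
translate([76, 0, 273]) cube([1868, 27, 196]);
translate([76, 1119, 273]) cube([1868, 27, 196]);
translate([0, 76, 273]) cube([27, 994, 196]);
translate([1993, 76, 273]) cube([27, 994, 196]);
translate([124, 0, 469]) cube([82, 1146, 17]);
translate([254, 0, 469]) cube([82, 1146, 17]);
translate([384, 0, 469]) cube([82, 1146, 17]);
translate([514, 0, 469]) cube([82, 1146, 17]);
translate([644, 0, 469]) cube([82, 1146, 17]);
translate([774, 0, 469]) cube([82, 1146, 17]);
translate([904, 0, 469]) cube([82, 1146, 17]);
translate([1034, 0, 469]) cube([82, 1146, 17]);
translate([1164, 0, 469]) cube([82, 1146, 17]);
translate([1294, 0, 469]) cube([82, 1146, 17]);
translate([1424, 0, 469]) cube([82, 1146, 17]);
translate([1554, 0, 469]) cube([82, 1146, 17]);
translate([1684, 0, 469]) cube([82, 1146, 17]);
translate([1814, 0, 469]) cube([82, 1146, 17]);


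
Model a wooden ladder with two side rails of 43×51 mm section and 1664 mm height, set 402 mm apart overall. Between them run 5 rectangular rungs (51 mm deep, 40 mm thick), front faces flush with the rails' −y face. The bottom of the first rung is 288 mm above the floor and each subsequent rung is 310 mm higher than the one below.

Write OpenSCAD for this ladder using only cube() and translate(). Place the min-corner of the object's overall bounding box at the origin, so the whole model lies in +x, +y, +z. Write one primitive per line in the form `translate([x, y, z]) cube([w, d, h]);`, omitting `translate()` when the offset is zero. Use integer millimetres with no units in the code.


cube([43, 51, 1664]);
translate([359, 0, 0]) cube([43, 51, 1664]);
translate([43, 0, 288]) cube([316, 51, 40]);
translate([43, 0, 598]) cube([316, 51, 40]);
translate([43, 0, 908]) cube([316, 51, 40]);
translate([43, 0, 1218]) cube([316, 51, 40]);
translate([43, 0, 1528]) cube([316, 51, 40]);


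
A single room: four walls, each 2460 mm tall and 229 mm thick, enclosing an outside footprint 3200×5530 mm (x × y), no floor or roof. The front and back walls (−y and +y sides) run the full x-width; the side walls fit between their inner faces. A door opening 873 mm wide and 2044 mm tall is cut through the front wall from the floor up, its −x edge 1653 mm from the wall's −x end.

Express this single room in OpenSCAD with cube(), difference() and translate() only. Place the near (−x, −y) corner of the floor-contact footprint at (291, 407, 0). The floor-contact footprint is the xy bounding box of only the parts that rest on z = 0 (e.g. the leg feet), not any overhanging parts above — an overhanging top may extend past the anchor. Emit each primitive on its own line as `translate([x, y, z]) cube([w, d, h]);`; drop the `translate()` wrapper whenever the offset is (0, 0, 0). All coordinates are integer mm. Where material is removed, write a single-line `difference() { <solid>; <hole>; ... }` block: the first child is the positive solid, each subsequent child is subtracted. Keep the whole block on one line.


difference() { translate([291, 407, 0]) cube([3200, 229, 2460]); translate([1944, 407, 0]) cube([873, 229, 2044]); }
translate([291, 5708, 0]) cube([3200, 229, 2460]);
translate([291, 636, 0]) cube([229, 5072, 2460]);
translate([3262, 636, 0]) cube([229, 5072, 2460]);


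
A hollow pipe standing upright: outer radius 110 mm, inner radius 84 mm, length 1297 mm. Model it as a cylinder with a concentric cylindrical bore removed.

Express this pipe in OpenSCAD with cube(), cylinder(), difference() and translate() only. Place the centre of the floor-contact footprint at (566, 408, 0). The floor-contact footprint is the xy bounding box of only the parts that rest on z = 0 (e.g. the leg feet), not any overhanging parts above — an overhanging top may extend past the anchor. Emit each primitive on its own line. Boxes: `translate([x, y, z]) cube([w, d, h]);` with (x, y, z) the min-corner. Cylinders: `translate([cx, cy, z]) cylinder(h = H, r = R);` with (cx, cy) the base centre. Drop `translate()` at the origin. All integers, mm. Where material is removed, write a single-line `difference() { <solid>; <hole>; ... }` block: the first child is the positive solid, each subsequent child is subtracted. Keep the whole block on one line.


difference() { translate([566, 408, 0]) cylinder(h = 1297, r = 110); translate([566, 408, 0]) cylinder(h = 1297, r = 84); }


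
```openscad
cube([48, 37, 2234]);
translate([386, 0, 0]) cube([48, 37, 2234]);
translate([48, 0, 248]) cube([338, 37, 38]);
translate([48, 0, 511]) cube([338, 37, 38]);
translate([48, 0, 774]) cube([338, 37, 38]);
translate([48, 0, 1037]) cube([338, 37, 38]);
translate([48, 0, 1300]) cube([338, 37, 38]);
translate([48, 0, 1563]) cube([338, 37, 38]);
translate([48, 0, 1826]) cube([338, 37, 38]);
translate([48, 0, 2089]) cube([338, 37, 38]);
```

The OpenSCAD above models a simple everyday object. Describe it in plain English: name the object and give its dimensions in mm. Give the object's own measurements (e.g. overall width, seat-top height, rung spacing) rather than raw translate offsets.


A straight ladder. Two 48×37 mm vertical rails, 2234 mm tall, stand 434 mm apart (outside-to-outside) with their front faces coplanar on the −y side. 8 rungs, each 37 mm deep and 38 mm tall, span between the inner faces of the rails, front faces flush with the rails. The lowest rung's underside is at z = 248 mm and rungs are spaced 263 mm apart (underside to underside).


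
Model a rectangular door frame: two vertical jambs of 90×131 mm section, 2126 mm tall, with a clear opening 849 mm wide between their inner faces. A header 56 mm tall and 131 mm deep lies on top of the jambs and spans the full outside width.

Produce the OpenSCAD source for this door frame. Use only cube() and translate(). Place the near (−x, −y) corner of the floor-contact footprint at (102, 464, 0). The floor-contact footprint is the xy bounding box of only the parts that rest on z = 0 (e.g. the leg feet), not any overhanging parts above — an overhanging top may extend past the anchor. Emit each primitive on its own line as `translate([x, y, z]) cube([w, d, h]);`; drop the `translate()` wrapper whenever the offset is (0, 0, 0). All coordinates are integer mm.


translate([102, 464, 0]) cube([90, 131, 2126]);
translate([1041, 464, 0]) cube([90, 131, 2126]);
translate([102, 464, 2126]) cube([1029, 131, 56]);


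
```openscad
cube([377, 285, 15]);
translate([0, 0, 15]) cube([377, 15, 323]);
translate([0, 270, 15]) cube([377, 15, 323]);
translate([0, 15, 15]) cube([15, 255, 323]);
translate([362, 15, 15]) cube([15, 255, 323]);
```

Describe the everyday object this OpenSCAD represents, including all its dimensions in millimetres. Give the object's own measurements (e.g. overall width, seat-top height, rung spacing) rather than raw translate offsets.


An open-topped rectangular box: outside dimensions 377×285×338 mm, with a uniform wall and base thickness of 15 mm. The base is a full 377×285 slab on the floor; four walls sit on top of the base. The front and back walls (the −y and +y sides) span the full width; the two side walls fit between them.


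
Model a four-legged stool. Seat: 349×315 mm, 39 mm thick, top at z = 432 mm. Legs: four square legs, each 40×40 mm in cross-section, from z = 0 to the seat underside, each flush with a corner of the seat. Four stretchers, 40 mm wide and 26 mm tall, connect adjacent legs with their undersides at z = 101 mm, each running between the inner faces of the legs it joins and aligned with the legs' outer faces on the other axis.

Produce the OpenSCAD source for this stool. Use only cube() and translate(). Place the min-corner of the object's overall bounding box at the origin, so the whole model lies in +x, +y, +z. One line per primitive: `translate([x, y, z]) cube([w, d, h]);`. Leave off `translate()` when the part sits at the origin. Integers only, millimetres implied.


translate([0, 0, 393]) cube([349, 315, 39]);
cube([40, 40, 393]);
translate([309, 0, 0]) cube([40, 40, 393]);
translate([0, 275, 0]) cube([40, 40, 393]);
translate([309, 275, 0]) cube([40, 40, 393]);
translate([40, 0, 101]) cube([269, 40, 26]);
translate([40, 275, 101]) cube([269, 40, 26]);
translate([0, 40, 101]) cube([40, 235, 26]);
translate([309, 40, 101]) cube([40, 235, 26]);


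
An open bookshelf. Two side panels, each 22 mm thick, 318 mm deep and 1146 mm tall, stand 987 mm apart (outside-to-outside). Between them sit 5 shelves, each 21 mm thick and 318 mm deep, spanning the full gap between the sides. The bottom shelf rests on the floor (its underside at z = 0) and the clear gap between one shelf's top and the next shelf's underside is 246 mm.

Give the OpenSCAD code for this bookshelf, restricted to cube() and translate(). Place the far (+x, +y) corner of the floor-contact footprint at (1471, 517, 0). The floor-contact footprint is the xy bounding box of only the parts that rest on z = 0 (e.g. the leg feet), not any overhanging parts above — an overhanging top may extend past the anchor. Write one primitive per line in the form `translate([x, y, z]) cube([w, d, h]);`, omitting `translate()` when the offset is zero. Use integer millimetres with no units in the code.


translate([484, 199, 0]) cube([22, 318, 1146]);
translate([1449, 199, 0]) cube([22, 318, 1146]);
translate([506, 199, 0]) cube([943, 318, 21]);
translate([506, 199, 267]) cube([943, 318, 21]);
translate([506, 199, 534]) cube([943, 318, 21]);
translate([506, 199, 801]) cube([943, 318, 21]);
translate([506, 199, 1068]) cube([943, 318, 21]);


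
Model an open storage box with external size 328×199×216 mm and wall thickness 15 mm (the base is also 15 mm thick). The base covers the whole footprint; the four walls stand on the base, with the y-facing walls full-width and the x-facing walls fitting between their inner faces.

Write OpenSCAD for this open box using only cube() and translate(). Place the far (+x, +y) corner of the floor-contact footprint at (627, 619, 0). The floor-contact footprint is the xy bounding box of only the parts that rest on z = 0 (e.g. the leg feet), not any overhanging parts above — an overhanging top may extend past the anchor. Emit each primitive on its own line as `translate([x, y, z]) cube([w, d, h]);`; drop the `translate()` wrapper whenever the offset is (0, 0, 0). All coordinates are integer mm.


translate([299, 420, 0]) cube([328, 199, 15]);
translate([299, 420, 15]) cube([328, 15, 201]);
translate([299, 604, 15]) cube([328, 15, 201]);
translate([299, 435, 15]) cube([15, 169, 201]);
translate([612, 435, 15]) cube([15, 169, 201]);


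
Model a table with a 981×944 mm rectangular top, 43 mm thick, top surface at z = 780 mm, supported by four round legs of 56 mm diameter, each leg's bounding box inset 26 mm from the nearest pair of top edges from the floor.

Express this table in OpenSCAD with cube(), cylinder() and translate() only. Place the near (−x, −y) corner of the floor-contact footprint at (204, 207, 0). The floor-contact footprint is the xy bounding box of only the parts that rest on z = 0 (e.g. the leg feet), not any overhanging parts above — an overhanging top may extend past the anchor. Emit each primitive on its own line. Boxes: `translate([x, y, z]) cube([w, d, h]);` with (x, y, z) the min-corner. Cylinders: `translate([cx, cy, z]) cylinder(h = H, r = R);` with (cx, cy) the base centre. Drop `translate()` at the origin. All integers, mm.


// leg_h = 780 - 43 = 737
translate([178, 181, 737]) cube([981, 944, 43]);
translate([232, 235, 0]) cylinder(h = 737, r = 28);
translate([1105, 235, 0]) cylinder(h = 737, r = 28);
translate([232, 1071, 0]) cylinder(h = 737, r = 28);
translate([1105, 1071, 0]) cylinder(h = 737, r = 28);


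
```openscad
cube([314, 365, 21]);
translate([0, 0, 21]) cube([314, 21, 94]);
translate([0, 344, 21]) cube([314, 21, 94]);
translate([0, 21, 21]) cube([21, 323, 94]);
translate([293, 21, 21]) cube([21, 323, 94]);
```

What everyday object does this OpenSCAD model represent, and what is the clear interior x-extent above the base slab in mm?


An open box. The internal width is 272 mm.

A 314×365 base slab with four walls standing on it — an open box. The base is 314 mm wide and the walls are 21 mm thick, so the internal width is 314 − 2 × 21 = 272 mm.


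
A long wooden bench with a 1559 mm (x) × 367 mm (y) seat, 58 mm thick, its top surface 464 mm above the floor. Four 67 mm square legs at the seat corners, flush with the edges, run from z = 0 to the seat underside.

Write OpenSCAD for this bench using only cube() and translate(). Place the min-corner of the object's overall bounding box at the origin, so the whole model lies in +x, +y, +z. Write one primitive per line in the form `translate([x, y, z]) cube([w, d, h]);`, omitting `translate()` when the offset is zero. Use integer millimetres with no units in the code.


// leg_h = 464 − 58 = 406
translate([0, 0, 406]) cube([1559, 367, 58]);
cube([67, 67, 406]);
translate([0, 300, 0]) cube([67, 67, 406]);
translate([1492, 0, 0]) cube([67, 67, 406]);
translate([1492, 300, 0]) cube([67, 67, 406]);


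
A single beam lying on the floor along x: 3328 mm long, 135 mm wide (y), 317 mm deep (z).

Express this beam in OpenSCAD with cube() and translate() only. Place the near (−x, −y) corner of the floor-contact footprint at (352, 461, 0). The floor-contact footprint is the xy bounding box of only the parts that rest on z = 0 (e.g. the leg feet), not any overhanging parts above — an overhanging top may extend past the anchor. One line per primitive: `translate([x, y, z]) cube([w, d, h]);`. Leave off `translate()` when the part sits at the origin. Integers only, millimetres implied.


translate([352, 461, 0]) cube([3328, 135, 317]);


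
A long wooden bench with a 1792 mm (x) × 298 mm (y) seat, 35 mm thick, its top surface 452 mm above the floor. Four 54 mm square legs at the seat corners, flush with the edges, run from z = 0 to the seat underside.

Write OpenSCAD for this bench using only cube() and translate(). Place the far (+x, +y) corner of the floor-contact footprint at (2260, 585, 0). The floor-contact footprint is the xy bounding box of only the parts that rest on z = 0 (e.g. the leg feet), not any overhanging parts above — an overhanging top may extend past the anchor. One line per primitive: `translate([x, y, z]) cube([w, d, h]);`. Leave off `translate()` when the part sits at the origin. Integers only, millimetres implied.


translate([468, 287, 417]) cube([1792, 298, 35]);
translate([468, 287, 0]) cube([54, 54, 417]);
translate([468, 531, 0]) cube([54, 54, 417]);
translate([2206, 287, 0]) cube([54, 54, 417]);
translate([2206, 531, 0]) cube([54, 54, 417]);


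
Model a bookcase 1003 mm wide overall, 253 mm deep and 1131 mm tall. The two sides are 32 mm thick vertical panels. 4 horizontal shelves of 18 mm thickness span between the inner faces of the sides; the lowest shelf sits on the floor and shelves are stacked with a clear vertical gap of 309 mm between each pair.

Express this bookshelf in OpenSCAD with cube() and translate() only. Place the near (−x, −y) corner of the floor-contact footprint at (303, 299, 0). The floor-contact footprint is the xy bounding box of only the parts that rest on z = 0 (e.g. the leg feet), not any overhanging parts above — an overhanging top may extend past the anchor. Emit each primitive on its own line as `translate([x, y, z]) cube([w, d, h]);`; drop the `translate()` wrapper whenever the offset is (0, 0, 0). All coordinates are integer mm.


translate([303, 299, 0]) cube([32, 253, 1131]);
translate([1274, 299, 0]) cube([32, 253, 1131]);
translate([335, 299, 0]) cube([939, 253, 18]);
translate([335, 299, 327]) cube([939, 253, 18]);
translate([335, 299, 654]) cube([939, 253, 18]);
translate([335, 299, 981]) cube([939, 253, 18]);


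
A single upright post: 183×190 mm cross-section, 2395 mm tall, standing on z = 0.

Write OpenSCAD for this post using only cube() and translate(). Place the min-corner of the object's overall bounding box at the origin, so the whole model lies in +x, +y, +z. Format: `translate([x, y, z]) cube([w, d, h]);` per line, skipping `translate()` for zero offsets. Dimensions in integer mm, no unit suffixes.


cube([183, 190, 2395]);
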